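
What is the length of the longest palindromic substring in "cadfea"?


Input: "cadfea"
Checking substrings for palindromes:
  No multi-char palindromic substrings found
Longest palindromic substring: "c" with length 1

1


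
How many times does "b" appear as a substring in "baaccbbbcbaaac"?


Searching for "b" in "baaccbbbcbaaac"
Scanning each position:
  Position 0: "b" => MATCH
  Position 1: "a" => no
  Position 2: "a" => no
  Position 3: "c" => no
  Position 4: "c" => no
  Position 5: "b" => MATCH
  Position 6: "b" => MATCH
  Position 7: "b" => MATCH
  Position 8: "c" => no
  Position 9: "b" => MATCH
  Position 10: "a" => no
  Position 11: "a" => no
  Position 12: "a" => no
  Position 13: "c" => no
Total occurrences: 5

5


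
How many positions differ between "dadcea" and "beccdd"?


Comparing "dadcea" and "beccdd" position by position:
  Position 0: 'd' vs 'b' => DIFFER
  Position 1: 'a' vs 'e' => DIFFER
  Position 2: 'd' vs 'c' => DIFFER
  Position 3: 'c' vs 'c' => same
  Position 4: 'e' vs 'd' => DIFFER
  Position 5: 'a' vs 'd' => DIFFER
Positions that differ: 5

5


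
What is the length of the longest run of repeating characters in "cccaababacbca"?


Input: "cccaababacbca"
Scanning for longest run:
  Position 1 ('c'): continues run of 'c', length=2
  Position 2 ('c'): continues run of 'c', length=3
  Position 3 ('a'): new char, reset run to 1
  Position 4 ('a'): continues run of 'a', length=2
  Position 5 ('b'): new char, reset run to 1
  Position 6 ('a'): new char, reset run to 1
  Position 7 ('b'): new char, reset run to 1
  Position 8 ('a'): new char, reset run to 1
  Position 9 ('c'): new char, reset run to 1
  Position 10 ('b'): new char, reset run to 1
  Position 11 ('c'): new char, reset run to 1
  Position 12 ('a'): new char, reset run to 1
Longest run: 'c' with length 3

3


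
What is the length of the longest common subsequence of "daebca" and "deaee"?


LCS of "daebca" and "deaee"
DP table:
           d    e    a    e    e
      0    0    0    0    0    0
  d   0    1    1    1    1    1
  a   0    1    1    2    2    2
  e   0    1    2    2    3    3
  b   0    1    2    2    3    3
  c   0    1    2    2    3    3
  a   0    1    2    3    3    3
LCS length = dp[6][5] = 3

3


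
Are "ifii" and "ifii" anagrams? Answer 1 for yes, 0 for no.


Strings: "ifii", "ifii"
Sorted first:  fiii
Sorted second: fiii
Sorted forms match => anagrams

1


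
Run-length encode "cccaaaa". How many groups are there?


Input: cccaaaa
Scanning for consecutive runs:
  Group 1: 'c' x 3 (positions 0-2)
  Group 2: 'a' x 4 (positions 3-6)
Total groups: 2

2


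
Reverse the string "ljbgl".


Input: ljbgl
Reading characters right to left:
  Position 4: 'l'
  Position 3: 'g'
  Position 2: 'b'
  Position 1: 'j'
  Position 0: 'l'
Reversed: lgbjl

lgbjl


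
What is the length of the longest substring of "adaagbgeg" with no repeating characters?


Input: "adaagbgeg"
Sliding window (track last position of each char):
  Position 0 ('a'): window [0,0] length 1 -- new best
  Position 1 ('d'): window [0,1] length 2 -- new best
  Position 2 ('a'): repeat (last at 0), move window start to 1
  Position 2 ('a'): window [1,2] length 2
  Position 3 ('a'): repeat (last at 2), move window start to 3
  Position 3 ('a'): window [3,3] length 1
  Position 4 ('g'): window [3,4] length 2
  Position 5 ('b'): window [3,5] length 3 -- new best
  Position 6 ('g'): repeat (last at 4), move window start to 5
  Position 6 ('g'): window [5,6] length 2
  Position 7 ('e'): window [5,7] length 3
  Position 8 ('g'): repeat (last at 6), move window start to 7
  Position 8 ('g'): window [7,8] length 2
Longest substring with no repeats: "agb" with length 3

3


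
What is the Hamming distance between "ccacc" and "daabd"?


Comparing "ccacc" and "daabd" position by position:
  Position 0: 'c' vs 'd' => differ
  Position 1: 'c' vs 'a' => differ
  Position 2: 'a' vs 'a' => same
  Position 3: 'c' vs 'b' => differ
  Position 4: 'c' vs 'd' => differ
Total differences (Hamming distance): 4

4


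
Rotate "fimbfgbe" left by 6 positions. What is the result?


Input: "fimbfgbe", rotate left by 6
First 6 characters: "fimbfg"
Remaining characters: "be"
Concatenate remaining + first: "be" + "fimbfg" = "befimbfg"

befimbfg


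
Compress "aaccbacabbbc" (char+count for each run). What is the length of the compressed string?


Input: aaccbacabbbc
Runs:
  'a' x 2 => "a2"
  'c' x 2 => "c2"
  'b' x 1 => "b1"
  'a' x 1 => "a1"
  'c' x 1 => "c1"
  'a' x 1 => "a1"
  'b' x 3 => "b3"
  'c' x 1 => "c1"
Compressed: "a2c2b1a1c1a1b3c1"
Compressed length: 16

16


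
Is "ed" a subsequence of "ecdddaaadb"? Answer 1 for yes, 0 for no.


Check if "ed" is a subsequence of "ecdddaaadb"
Greedy scan:
  Position 0 ('e'): matches sub[0] = 'e'
  Position 1 ('c'): no match needed
  Position 2 ('d'): matches sub[1] = 'd'
  Position 3 ('d'): no match needed
  Position 4 ('d'): no match needed
  Position 5 ('a'): no match needed
  Position 6 ('a'): no match needed
  Position 7 ('a'): no match needed
  Position 8 ('d'): no match needed
  Position 9 ('b'): no match needed
All 2 characters matched => is a subsequence

1


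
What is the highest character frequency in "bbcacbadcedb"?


Input: bbcacbadcedb
Character counts:
  'a': 2
  'b': 4
  'c': 3
  'd': 2
  'e': 1
Maximum frequency: 4

4


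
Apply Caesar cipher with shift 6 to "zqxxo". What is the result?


Caesar cipher: shift "zqxxo" by 6
  'z' (pos 25) + 6 = pos 5 = 'f'
  'q' (pos 16) + 6 = pos 22 = 'w'
  'x' (pos 23) + 6 = pos 3 = 'd'
  'x' (pos 23) + 6 = pos 3 = 'd'
  'o' (pos 14) + 6 = pos 20 = 'u'
Result: fwddu

fwddu


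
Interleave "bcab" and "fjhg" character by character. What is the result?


Interleaving "bcab" and "fjhg":
  Position 0: 'b' from first, 'f' from second => "bf"
  Position 1: 'c' from first, 'j' from second => "cj"
  Position 2: 'a' from first, 'h' from second => "ah"
  Position 3: 'b' from first, 'g' from second => "bg"
Result: bfcjahbg

bfcjahbg


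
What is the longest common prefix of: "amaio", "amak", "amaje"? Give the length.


Words: amaio, amak, amaje
  Position 0: all 'a' => match
  Position 1: all 'm' => match
  Position 2: all 'a' => match
  Position 3: ('i', 'k', 'j') => mismatch, stop
LCP = "ama" (length 3)

3


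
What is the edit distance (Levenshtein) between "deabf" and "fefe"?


Computing edit distance: "deabf" -> "fefe"
DP table:
           f    e    f    e
      0    1    2    3    4
  d   1    1    2    3    4
  e   2    2    1    2    3
  a   3    3    2    2    3
  b   4    4    3    3    3
  f   5    4    4    3    4
Edit distance = dp[5][4] = 4

4


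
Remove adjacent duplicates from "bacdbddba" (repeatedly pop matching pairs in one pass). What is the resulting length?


Input: bacdbddba
Stack-based adjacent duplicate removal:
  Read 'b': push. Stack: b
  Read 'a': push. Stack: ba
  Read 'c': push. Stack: bac
  Read 'd': push. Stack: bacd
  Read 'b': push. Stack: bacdb
  Read 'd': push. Stack: bacdbd
  Read 'd': matches stack top 'd' => pop. Stack: bacdb
  Read 'b': matches stack top 'b' => pop. Stack: bacd
  Read 'a': push. Stack: bacda
Final stack: "bacda" (length 5)

5


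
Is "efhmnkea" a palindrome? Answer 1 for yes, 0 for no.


Input: efhmnkea
Reversed: aeknmhfe
  Compare pos 0 ('e') with pos 7 ('a'): MISMATCH
  Compare pos 1 ('f') with pos 6 ('e'): MISMATCH
  Compare pos 2 ('h') with pos 5 ('k'): MISMATCH
  Compare pos 3 ('m') with pos 4 ('n'): MISMATCH
Result: not a palindrome

0


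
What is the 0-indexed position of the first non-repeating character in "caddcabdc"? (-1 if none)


Input: caddcabdc
Character frequencies:
  'a': 2
  'b': 1
  'c': 3
  'd': 3
Scanning left to right for freq == 1:
  Position 0 ('c'): freq=3, skip
  Position 1 ('a'): freq=2, skip
  Position 2 ('d'): freq=3, skip
  Position 3 ('d'): freq=3, skip
  Position 4 ('c'): freq=3, skip
  Position 5 ('a'): freq=2, skip
  Position 6 ('b'): unique! => answer = 6

6


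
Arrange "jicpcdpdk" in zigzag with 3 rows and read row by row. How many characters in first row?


Zigzag "jicpcdpdk" into 3 rows:
Placing characters:
  'j' => row 0
  'i' => row 1
  'c' => row 2
  'p' => row 1
  'c' => row 0
  'd' => row 1
  'p' => row 2
  'd' => row 1
  'k' => row 0
Rows:
  Row 0: "jck"
  Row 1: "ipdd"
  Row 2: "cp"
First row length: 3

3


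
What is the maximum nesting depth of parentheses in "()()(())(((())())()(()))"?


Input: "()()(())(((())())()(()))"
Tracking depth:
  Position 0 '(': depth becomes 1
  Position 1 ')': depth becomes 0
  Position 2 '(': depth becomes 1
  Position 3 ')': depth becomes 0
  Position 4 '(': depth becomes 1
  Position 5 '(': depth becomes 2
  Position 6 ')': depth becomes 1
  Position 7 ')': depth becomes 0
  Position 8 '(': depth becomes 1
  Position 9 '(': depth becomes 2
  Position 10 '(': depth becomes 3
  Position 11 '(': depth becomes 4
  Position 12 ')': depth becomes 3
  Position 13 ')': depth becomes 2
  Position 14 '(': depth becomes 3
  Position 15 ')': depth becomes 2
  Position 16 ')': depth becomes 1
  Position 17 '(': depth becomes 2
  Position 18 ')': depth becomes 1
  Position 19 '(': depth becomes 2
  Position 20 '(': depth becomes 3
  Position 21 ')': depth becomes 2
  Position 22 ')': depth becomes 1
  Position 23 ')': depth becomes 0
Maximum depth reached: 4

4


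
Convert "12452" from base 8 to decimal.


Input: "12452" in base 8
Positional expansion:
  Digit '1' (value 1) x 8^4 = 4096
  Digit '2' (value 2) x 8^3 = 1024
  Digit '4' (value 4) x 8^2 = 256
  Digit '5' (value 5) x 8^1 = 40
  Digit '2' (value 2) x 8^0 = 2
Sum = 5418

5418


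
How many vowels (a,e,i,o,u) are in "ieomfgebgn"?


Input: ieomfgebgn
Checking each character:
  'i' at position 0: vowel (running total: 1)
  'e' at position 1: vowel (running total: 2)
  'o' at position 2: vowel (running total: 3)
  'm' at position 3: consonant
  'f' at position 4: consonant
  'g' at position 5: consonant
  'e' at position 6: vowel (running total: 4)
  'b' at position 7: consonant
  'g' at position 8: consonant
  'n' at position 9: consonant
Total vowels: 4

4


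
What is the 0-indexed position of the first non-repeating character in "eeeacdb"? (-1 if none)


Input: eeeacdb
Character frequencies:
  'a': 1
  'b': 1
  'c': 1
  'd': 1
  'e': 3
Scanning left to right for freq == 1:
  Position 0 ('e'): freq=3, skip
  Position 1 ('e'): freq=3, skip
  Position 2 ('e'): freq=3, skip
  Position 3 ('a'): unique! => answer = 3

3


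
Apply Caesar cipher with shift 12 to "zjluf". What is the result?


Caesar cipher: shift "zjluf" by 12
  'z' (pos 25) + 12 = pos 11 = 'l'
  'j' (pos 9) + 12 = pos 21 = 'v'
  'l' (pos 11) + 12 = pos 23 = 'x'
  'u' (pos 20) + 12 = pos 6 = 'g'
  'f' (pos 5) + 12 = pos 17 = 'r'
Result: lvxgr

lvxgr


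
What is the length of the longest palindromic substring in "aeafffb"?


Input: "aeafffb"
Checking substrings for palindromes:
  [0:3] "aea" (len 3) => palindrome
  [3:6] "fff" (len 3) => palindrome
  [3:5] "ff" (len 2) => palindrome
  [4:6] "ff" (len 2) => palindrome
Longest palindromic substring: "aea" with length 3

3


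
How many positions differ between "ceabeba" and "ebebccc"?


Comparing "ceabeba" and "ebebccc" position by position:
  Position 0: 'c' vs 'e' => DIFFER
  Position 1: 'e' vs 'b' => DIFFER
  Position 2: 'a' vs 'e' => DIFFER
  Position 3: 'b' vs 'b' => same
  Position 4: 'e' vs 'c' => DIFFER
  Position 5: 'b' vs 'c' => DIFFER
  Position 6: 'a' vs 'c' => DIFFER
Positions that differ: 6

6


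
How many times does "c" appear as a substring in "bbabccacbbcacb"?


Searching for "c" in "bbabccacbbcacb"
Scanning each position:
  Position 0: "b" => no
  Position 1: "b" => no
  Position 2: "a" => no
  Position 3: "b" => no
  Position 4: "c" => MATCH
  Position 5: "c" => MATCH
  Position 6: "a" => no
  Position 7: "c" => MATCH
  Position 8: "b" => no
  Position 9: "b" => no
  Position 10: "c" => MATCH
  Position 11: "a" => no
  Position 12: "c" => MATCH
  Position 13: "b" => no
Total occurrences: 5

5


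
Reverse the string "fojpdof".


Input: fojpdof
Reading characters right to left:
  Position 6: 'f'
  Position 5: 'o'
  Position 4: 'd'
  Position 3: 'p'
  Position 2: 'j'
  Position 1: 'o'
  Position 0: 'f'
Reversed: fodpjof

fodpjof


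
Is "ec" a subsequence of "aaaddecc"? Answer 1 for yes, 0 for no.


Check if "ec" is a subsequence of "aaaddecc"
Greedy scan:
  Position 0 ('a'): no match needed
  Position 1 ('a'): no match needed
  Position 2 ('a'): no match needed
  Position 3 ('d'): no match needed
  Position 4 ('d'): no match needed
  Position 5 ('e'): matches sub[0] = 'e'
  Position 6 ('c'): matches sub[1] = 'c'
  Position 7 ('c'): no match needed
All 2 characters matched => is a subsequence

1


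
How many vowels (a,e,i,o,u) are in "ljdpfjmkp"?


Input: ljdpfjmkp
Checking each character:
  'l' at position 0: consonant
  'j' at position 1: consonant
  'd' at position 2: consonant
  'p' at position 3: consonant
  'f' at position 4: consonant
  'j' at position 5: consonant
  'm' at position 6: consonant
  'k' at position 7: consonant
  'p' at position 8: consonant
Total vowels: 0

0


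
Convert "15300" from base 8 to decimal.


Input: "15300" in base 8
Positional expansion:
  Digit '1' (value 1) x 8^4 = 4096
  Digit '5' (value 5) x 8^3 = 2560
  Digit '3' (value 3) x 8^2 = 192
  Digit '0' (value 0) x 8^1 = 0
  Digit '0' (value 0) x 8^0 = 0
Sum = 6848

6848


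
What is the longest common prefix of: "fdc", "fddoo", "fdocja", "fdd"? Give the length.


Words: fdc, fddoo, fdocja, fdd
  Position 0: all 'f' => match
  Position 1: all 'd' => match
  Position 2: ('c', 'd', 'o', 'd') => mismatch, stop
LCP = "fd" (length 2)

2


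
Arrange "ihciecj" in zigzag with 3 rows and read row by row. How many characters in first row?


Zigzag "ihciecj" into 3 rows:
Placing characters:
  'i' => row 0
  'h' => row 1
  'c' => row 2
  'i' => row 1
  'e' => row 0
  'c' => row 1
  'j' => row 2
Rows:
  Row 0: "ie"
  Row 1: "hic"
  Row 2: "cj"
First row length: 2

2


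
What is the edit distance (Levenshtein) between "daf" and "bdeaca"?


Computing edit distance: "daf" -> "bdeaca"
DP table:
           b    d    e    a    c    a
      0    1    2    3    4    5    6
  d   1    1    1    2    3    4    5
  a   2    2    2    2    2    3    4
  f   3    3    3    3    3    3    4
Edit distance = dp[3][6] = 4

4


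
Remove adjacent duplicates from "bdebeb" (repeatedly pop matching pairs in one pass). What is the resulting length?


Input: bdebeb
Stack-based adjacent duplicate removal:
  Read 'b': push. Stack: b
  Read 'd': push. Stack: bd
  Read 'e': push. Stack: bde
  Read 'b': push. Stack: bdeb
  Read 'e': push. Stack: bdebe
  Read 'b': push. Stack: bdebeb
Final stack: "bdebeb" (length 6)

6


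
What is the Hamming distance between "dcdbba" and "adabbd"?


Comparing "dcdbba" and "adabbd" position by position:
  Position 0: 'd' vs 'a' => differ
  Position 1: 'c' vs 'd' => differ
  Position 2: 'd' vs 'a' => differ
  Position 3: 'b' vs 'b' => same
  Position 4: 'b' vs 'b' => same
  Position 5: 'a' vs 'd' => differ
Total differences (Hamming distance): 4

4


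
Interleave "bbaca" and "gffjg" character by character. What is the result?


Interleaving "bbaca" and "gffjg":
  Position 0: 'b' from first, 'g' from second => "bg"
  Position 1: 'b' from first, 'f' from second => "bf"
  Position 2: 'a' from first, 'f' from second => "af"
  Position 3: 'c' from first, 'j' from second => "cj"
  Position 4: 'a' from first, 'g' from second => "ag"
Result: bgbfafcjag

bgbfafcjag


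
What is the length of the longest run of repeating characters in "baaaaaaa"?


Input: "baaaaaaa"
Scanning for longest run:
  Position 1 ('a'): new char, reset run to 1
  Position 2 ('a'): continues run of 'a', length=2
  Position 3 ('a'): continues run of 'a', length=3
  Position 4 ('a'): continues run of 'a', length=4
  Position 5 ('a'): continues run of 'a', length=5
  Position 6 ('a'): continues run of 'a', length=6
  Position 7 ('a'): continues run of 'a', length=7
Longest run: 'a' with length 7

7


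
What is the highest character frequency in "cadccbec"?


Input: cadccbec
Character counts:
  'a': 1
  'b': 1
  'c': 4
  'd': 1
  'e': 1
Maximum frequency: 4

4


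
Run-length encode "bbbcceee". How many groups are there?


Input: bbbcceee
Scanning for consecutive runs:
  Group 1: 'b' x 3 (positions 0-2)
  Group 2: 'c' x 2 (positions 3-4)
  Group 3: 'e' x 3 (positions 5-7)
Total groups: 3

3


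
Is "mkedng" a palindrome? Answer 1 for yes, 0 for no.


Input: mkedng
Reversed: gndekm
  Compare pos 0 ('m') with pos 5 ('g'): MISMATCH
  Compare pos 1 ('k') with pos 4 ('n'): MISMATCH
  Compare pos 2 ('e') with pos 3 ('d'): MISMATCH
Result: not a palindrome

0


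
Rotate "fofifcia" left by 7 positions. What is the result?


Input: "fofifcia", rotate left by 7
First 7 characters: "fofifci"
Remaining characters: "a"
Concatenate remaining + first: "a" + "fofifci" = "afofifci"

afofifci


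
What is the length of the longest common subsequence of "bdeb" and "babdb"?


LCS of "bdeb" and "babdb"
DP table:
           b    a    b    d    b
      0    0    0    0    0    0
  b   0    1    1    1    1    1
  d   0    1    1    1    2    2
  e   0    1    1    1    2    2
  b   0    1    1    2    2    3
LCS length = dp[4][5] = 3

3


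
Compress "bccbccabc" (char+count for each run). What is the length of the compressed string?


Input: bccbccabc
Runs:
  'b' x 1 => "b1"
  'c' x 2 => "c2"
  'b' x 1 => "b1"
  'c' x 2 => "c2"
  'a' x 1 => "a1"
  'b' x 1 => "b1"
  'c' x 1 => "c1"
Compressed: "b1c2b1c2a1b1c1"
Compressed length: 14

14


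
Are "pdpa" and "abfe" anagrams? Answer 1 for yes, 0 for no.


Strings: "pdpa", "abfe"
Sorted first:  adpp
Sorted second: abef
Differ at position 1: 'd' vs 'b' => not anagrams

0


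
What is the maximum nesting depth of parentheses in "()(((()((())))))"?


Input: "()(((()((())))))"
Tracking depth:
  Position 0 '(': depth becomes 1
  Position 1 ')': depth becomes 0
  Position 2 '(': depth becomes 1
  Position 3 '(': depth becomes 2
  Position 4 '(': depth becomes 3
  Position 5 '(': depth becomes 4
  Position 6 ')': depth becomes 3
  Position 7 '(': depth becomes 4
  Position 8 '(': depth becomes 5
  Position 9 '(': depth becomes 6
  Position 10 ')': depth becomes 5
  Position 11 ')': depth becomes 4
  Position 12 ')': depth becomes 3
  Position 13 ')': depth becomes 2
  Position 14 ')': depth becomes 1
  Position 15 ')': depth becomes 0
Maximum depth reached: 6

6


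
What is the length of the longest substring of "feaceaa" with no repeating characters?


Input: "feaceaa"
Sliding window (track last position of each char):
  Position 0 ('f'): window [0,0] length 1 -- new best
  Position 1 ('e'): window [0,1] length 2 -- new best
  Position 2 ('a'): window [0,2] length 3 -- new best
  Position 3 ('c'): window [0,3] length 4 -- new best
  Position 4 ('e'): repeat (last at 1), move window start to 2
  Position 4 ('e'): window [2,4] length 3
  Position 5 ('a'): repeat (last at 2), move window start to 3
  Position 5 ('a'): window [3,5] length 3
  Position 6 ('a'): repeat (last at 5), move window start to 6
  Position 6 ('a'): window [6,6] length 1
Longest substring with no repeats: "feac" with length 4

4


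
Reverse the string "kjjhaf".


Input: kjjhaf
Reading characters right to left:
  Position 5: 'f'
  Position 4: 'a'
  Position 3: 'h'
  Position 2: 'j'
  Position 1: 'j'
  Position 0: 'k'
Reversed: fahjjk

fahjjk


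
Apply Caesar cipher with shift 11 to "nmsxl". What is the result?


Caesar cipher: shift "nmsxl" by 11
  'n' (pos 13) + 11 = pos 24 = 'y'
  'm' (pos 12) + 11 = pos 23 = 'x'
  's' (pos 18) + 11 = pos 3 = 'd'
  'x' (pos 23) + 11 = pos 8 = 'i'
  'l' (pos 11) + 11 = pos 22 = 'w'
Result: yxdiw

yxdiw


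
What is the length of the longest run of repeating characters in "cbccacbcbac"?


Input: "cbccacbcbac"
Scanning for longest run:
  Position 1 ('b'): new char, reset run to 1
  Position 2 ('c'): new char, reset run to 1
  Position 3 ('c'): continues run of 'c', length=2
  Position 4 ('a'): new char, reset run to 1
  Position 5 ('c'): new char, reset run to 1
  Position 6 ('b'): new char, reset run to 1
  Position 7 ('c'): new char, reset run to 1
  Position 8 ('b'): new char, reset run to 1
  Position 9 ('a'): new char, reset run to 1
  Position 10 ('c'): new char, reset run to 1
Longest run: 'c' with length 2

2


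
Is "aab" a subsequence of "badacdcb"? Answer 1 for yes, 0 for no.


Check if "aab" is a subsequence of "badacdcb"
Greedy scan:
  Position 0 ('b'): no match needed
  Position 1 ('a'): matches sub[0] = 'a'
  Position 2 ('d'): no match needed
  Position 3 ('a'): matches sub[1] = 'a'
  Position 4 ('c'): no match needed
  Position 5 ('d'): no match needed
  Position 6 ('c'): no match needed
  Position 7 ('b'): matches sub[2] = 'b'
All 3 characters matched => is a subsequence

1


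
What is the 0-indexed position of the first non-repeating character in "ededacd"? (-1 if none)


Input: ededacd
Character frequencies:
  'a': 1
  'c': 1
  'd': 3
  'e': 2
Scanning left to right for freq == 1:
  Position 0 ('e'): freq=2, skip
  Position 1 ('d'): freq=3, skip
  Position 2 ('e'): freq=2, skip
  Position 3 ('d'): freq=3, skip
  Position 4 ('a'): unique! => answer = 4

4


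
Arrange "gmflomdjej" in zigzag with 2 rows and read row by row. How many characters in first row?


Zigzag "gmflomdjej" into 2 rows:
Placing characters:
  'g' => row 0
  'm' => row 1
  'f' => row 0
  'l' => row 1
  'o' => row 0
  'm' => row 1
  'd' => row 0
  'j' => row 1
  'e' => row 0
  'j' => row 1
Rows:
  Row 0: "gfode"
  Row 1: "mlmjj"
First row length: 5

5


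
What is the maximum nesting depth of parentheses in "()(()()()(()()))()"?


Input: "()(()()()(()()))()"
Tracking depth:
  Position 0 '(': depth becomes 1
  Position 1 ')': depth becomes 0
  Position 2 '(': depth becomes 1
  Position 3 '(': depth becomes 2
  Position 4 ')': depth becomes 1
  Position 5 '(': depth becomes 2
  Position 6 ')': depth becomes 1
  Position 7 '(': depth becomes 2
  Position 8 ')': depth becomes 1
  Position 9 '(': depth becomes 2
  Position 10 '(': depth becomes 3
  Position 11 ')': depth becomes 2
  Position 12 '(': depth becomes 3
  Position 13 ')': depth becomes 2
  Position 14 ')': depth becomes 1
  Position 15 ')': depth becomes 0
  Position 16 '(': depth becomes 1
  Position 17 ')': depth becomes 0
Maximum depth reached: 3

3


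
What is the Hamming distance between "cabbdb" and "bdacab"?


Comparing "cabbdb" and "bdacab" position by position:
  Position 0: 'c' vs 'b' => differ
  Position 1: 'a' vs 'd' => differ
  Position 2: 'b' vs 'a' => differ
  Position 3: 'b' vs 'c' => differ
  Position 4: 'd' vs 'a' => differ
  Position 5: 'b' vs 'b' => same
Total differences (Hamming distance): 5

5


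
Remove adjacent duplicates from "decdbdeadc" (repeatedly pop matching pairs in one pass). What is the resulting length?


Input: decdbdeadc
Stack-based adjacent duplicate removal:
  Read 'd': push. Stack: d
  Read 'e': push. Stack: de
  Read 'c': push. Stack: dec
  Read 'd': push. Stack: decd
  Read 'b': push. Stack: decdb
  Read 'd': push. Stack: decdbd
  Read 'e': push. Stack: decdbde
  Read 'a': push. Stack: decdbdea
  Read 'd': push. Stack: decdbdead
  Read 'c': push. Stack: decdbdeadc
Final stack: "decdbdeadc" (length 10)

10


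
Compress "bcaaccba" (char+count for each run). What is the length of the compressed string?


Input: bcaaccba
Runs:
  'b' x 1 => "b1"
  'c' x 1 => "c1"
  'a' x 2 => "a2"
  'c' x 2 => "c2"
  'b' x 1 => "b1"
  'a' x 1 => "a1"
Compressed: "b1c1a2c2b1a1"
Compressed length: 12

12


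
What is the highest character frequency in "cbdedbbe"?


Input: cbdedbbe
Character counts:
  'b': 3
  'c': 1
  'd': 2
  'e': 2
Maximum frequency: 3

3


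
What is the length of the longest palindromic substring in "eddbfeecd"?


Input: "eddbfeecd"
Checking substrings for palindromes:
  [1:3] "dd" (len 2) => palindrome
  [5:7] "ee" (len 2) => palindrome
Longest palindromic substring: "dd" with length 2

2


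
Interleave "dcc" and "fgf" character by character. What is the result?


Interleaving "dcc" and "fgf":
  Position 0: 'd' from first, 'f' from second => "df"
  Position 1: 'c' from first, 'g' from second => "cg"
  Position 2: 'c' from first, 'f' from second => "cf"
Result: dfcgcf

dfcgcf


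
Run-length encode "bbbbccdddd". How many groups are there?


Input: bbbbccdddd
Scanning for consecutive runs:
  Group 1: 'b' x 4 (positions 0-3)
  Group 2: 'c' x 2 (positions 4-5)
  Group 3: 'd' x 4 (positions 6-9)
Total groups: 3

3


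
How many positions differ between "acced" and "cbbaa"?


Comparing "acced" and "cbbaa" position by position:
  Position 0: 'a' vs 'c' => DIFFER
  Position 1: 'c' vs 'b' => DIFFER
  Position 2: 'c' vs 'b' => DIFFER
  Position 3: 'e' vs 'a' => DIFFER
  Position 4: 'd' vs 'a' => DIFFER
Positions that differ: 5

5


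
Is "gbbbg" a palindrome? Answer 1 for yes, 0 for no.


Input: gbbbg
Reversed: gbbbg
  Compare pos 0 ('g') with pos 4 ('g'): match
  Compare pos 1 ('b') with pos 3 ('b'): match
Result: palindrome

1


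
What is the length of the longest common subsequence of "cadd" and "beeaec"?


LCS of "cadd" and "beeaec"
DP table:
           b    e    e    a    e    c
      0    0    0    0    0    0    0
  c   0    0    0    0    0    0    1
  a   0    0    0    0    1    1    1
  d   0    0    0    0    1    1    1
  d   0    0    0    0    1    1    1
LCS length = dp[4][6] = 1

1


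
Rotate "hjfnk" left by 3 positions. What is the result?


Input: "hjfnk", rotate left by 3
First 3 characters: "hjf"
Remaining characters: "nk"
Concatenate remaining + first: "nk" + "hjf" = "nkhjf"

nkhjf


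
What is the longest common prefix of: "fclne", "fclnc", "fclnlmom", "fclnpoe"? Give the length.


Words: fclne, fclnc, fclnlmom, fclnpoe
  Position 0: all 'f' => match
  Position 1: all 'c' => match
  Position 2: all 'l' => match
  Position 3: all 'n' => match
  Position 4: ('e', 'c', 'l', 'p') => mismatch, stop
LCP = "fcln" (length 4)

4


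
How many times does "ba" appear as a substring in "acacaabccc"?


Searching for "ba" in "acacaabccc"
Scanning each position:
  Position 0: "ac" => no
  Position 1: "ca" => no
  Position 2: "ac" => no
  Position 3: "ca" => no
  Position 4: "aa" => no
  Position 5: "ab" => no
  Position 6: "bc" => no
  Position 7: "cc" => no
  Position 8: "cc" => no
Total occurrences: 0

0


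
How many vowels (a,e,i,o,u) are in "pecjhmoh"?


Input: pecjhmoh
Checking each character:
  'p' at position 0: consonant
  'e' at position 1: vowel (running total: 1)
  'c' at position 2: consonant
  'j' at position 3: consonant
  'h' at position 4: consonant
  'm' at position 5: consonant
  'o' at position 6: vowel (running total: 2)
  'h' at position 7: consonant
Total vowels: 2

2


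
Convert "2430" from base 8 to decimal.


Input: "2430" in base 8
Positional expansion:
  Digit '2' (value 2) x 8^3 = 1024
  Digit '4' (value 4) x 8^2 = 256
  Digit '3' (value 3) x 8^1 = 24
  Digit '0' (value 0) x 8^0 = 0
Sum = 1304

1304


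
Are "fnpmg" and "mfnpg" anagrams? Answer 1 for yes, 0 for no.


Strings: "fnpmg", "mfnpg"
Sorted first:  fgmnp
Sorted second: fgmnp
Sorted forms match => anagrams

1


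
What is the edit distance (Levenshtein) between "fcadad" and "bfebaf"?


Computing edit distance: "fcadad" -> "bfebaf"
DP table:
           b    f    e    b    a    f
      0    1    2    3    4    5    6
  f   1    1    1    2    3    4    5
  c   2    2    2    2    3    4    5
  a   3    3    3    3    3    3    4
  d   4    4    4    4    4    4    4
  a   5    5    5    5    5    4    5
  d   6    6    6    6    6    5    5
Edit distance = dp[6][6] = 5

5


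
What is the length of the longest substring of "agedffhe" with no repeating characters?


Input: "agedffhe"
Sliding window (track last position of each char):
  Position 0 ('a'): window [0,0] length 1 -- new best
  Position 1 ('g'): window [0,1] length 2 -- new best
  Position 2 ('e'): window [0,2] length 3 -- new best
  Position 3 ('d'): window [0,3] length 4 -- new best
  Position 4 ('f'): window [0,4] length 5 -- new best
  Position 5 ('f'): repeat (last at 4), move window start to 5
  Position 5 ('f'): window [5,5] length 1
  Position 6 ('h'): window [5,6] length 2
  Position 7 ('e'): window [5,7] length 3
Longest substring with no repeats: "agedf" with length 5

5


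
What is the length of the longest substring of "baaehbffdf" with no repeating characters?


Input: "baaehbffdf"
Sliding window (track last position of each char):
  Position 0 ('b'): window [0,0] length 1 -- new best
  Position 1 ('a'): window [0,1] length 2 -- new best
  Position 2 ('a'): repeat (last at 1), move window start to 2
  Position 2 ('a'): window [2,2] length 1
  Position 3 ('e'): window [2,3] length 2
  Position 4 ('h'): window [2,4] length 3 -- new best
  Position 5 ('b'): window [2,5] length 4 -- new best
  Position 6 ('f'): window [2,6] length 5 -- new best
  Position 7 ('f'): repeat (last at 6), move window start to 7
  Position 7 ('f'): window [7,7] length 1
  Position 8 ('d'): window [7,8] length 2
  Position 9 ('f'): repeat (last at 7), move window start to 8
  Position 9 ('f'): window [8,9] length 2
Longest substring with no repeats: "aehbf" with length 5

5


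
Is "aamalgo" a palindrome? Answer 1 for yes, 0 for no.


Input: aamalgo
Reversed: oglamaa
  Compare pos 0 ('a') with pos 6 ('o'): MISMATCH
  Compare pos 1 ('a') with pos 5 ('g'): MISMATCH
  Compare pos 2 ('m') with pos 4 ('l'): MISMATCH
Result: not a palindrome

0


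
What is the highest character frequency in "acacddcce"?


Input: acacddcce
Character counts:
  'a': 2
  'c': 4
  'd': 2
  'e': 1
Maximum frequency: 4

4


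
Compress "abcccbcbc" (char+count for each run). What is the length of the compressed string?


Input: abcccbcbc
Runs:
  'a' x 1 => "a1"
  'b' x 1 => "b1"
  'c' x 3 => "c3"
  'b' x 1 => "b1"
  'c' x 1 => "c1"
  'b' x 1 => "b1"
  'c' x 1 => "c1"
Compressed: "a1b1c3b1c1b1c1"
Compressed length: 14

14


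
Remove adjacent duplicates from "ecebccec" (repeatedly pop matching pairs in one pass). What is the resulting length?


Input: ecebccec
Stack-based adjacent duplicate removal:
  Read 'e': push. Stack: e
  Read 'c': push. Stack: ec
  Read 'e': push. Stack: ece
  Read 'b': push. Stack: eceb
  Read 'c': push. Stack: ecebc
  Read 'c': matches stack top 'c' => pop. Stack: eceb
  Read 'e': push. Stack: ecebe
  Read 'c': push. Stack: ecebec
Final stack: "ecebec" (length 6)

6


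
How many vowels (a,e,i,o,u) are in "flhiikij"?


Input: flhiikij
Checking each character:
  'f' at position 0: consonant
  'l' at position 1: consonant
  'h' at position 2: consonant
  'i' at position 3: vowel (running total: 1)
  'i' at position 4: vowel (running total: 2)
  'k' at position 5: consonant
  'i' at position 6: vowel (running total: 3)
  'j' at position 7: consonant
Total vowels: 3

3


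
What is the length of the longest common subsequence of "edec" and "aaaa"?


LCS of "edec" and "aaaa"
DP table:
           a    a    a    a
      0    0    0    0    0
  e   0    0    0    0    0
  d   0    0    0    0    0
  e   0    0    0    0    0
  c   0    0    0    0    0
LCS length = dp[4][4] = 0

0


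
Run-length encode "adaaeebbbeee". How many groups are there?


Input: adaaeebbbeee
Scanning for consecutive runs:
  Group 1: 'a' x 1 (positions 0-0)
  Group 2: 'd' x 1 (positions 1-1)
  Group 3: 'a' x 2 (positions 2-3)
  Group 4: 'e' x 2 (positions 4-5)
  Group 5: 'b' x 3 (positions 6-8)
  Group 6: 'e' x 3 (positions 9-11)
Total groups: 6

6


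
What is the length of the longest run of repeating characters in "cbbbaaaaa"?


Input: "cbbbaaaaa"
Scanning for longest run:
  Position 1 ('b'): new char, reset run to 1
  Position 2 ('b'): continues run of 'b', length=2
  Position 3 ('b'): continues run of 'b', length=3
  Position 4 ('a'): new char, reset run to 1
  Position 5 ('a'): continues run of 'a', length=2
  Position 6 ('a'): continues run of 'a', length=3
  Position 7 ('a'): continues run of 'a', length=4
  Position 8 ('a'): continues run of 'a', length=5
Longest run: 'a' with length 5

5


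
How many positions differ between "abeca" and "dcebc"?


Comparing "abeca" and "dcebc" position by position:
  Position 0: 'a' vs 'd' => DIFFER
  Position 1: 'b' vs 'c' => DIFFER
  Position 2: 'e' vs 'e' => same
  Position 3: 'c' vs 'b' => DIFFER
  Position 4: 'a' vs 'c' => DIFFER
Positions that differ: 4

4


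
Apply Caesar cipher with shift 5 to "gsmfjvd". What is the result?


Caesar cipher: shift "gsmfjvd" by 5
  'g' (pos 6) + 5 = pos 11 = 'l'
  's' (pos 18) + 5 = pos 23 = 'x'
  'm' (pos 12) + 5 = pos 17 = 'r'
  'f' (pos 5) + 5 = pos 10 = 'k'
  'j' (pos 9) + 5 = pos 14 = 'o'
  'v' (pos 21) + 5 = pos 0 = 'a'
  'd' (pos 3) + 5 = pos 8 = 'i'
Result: lxrkoai

lxrkoai


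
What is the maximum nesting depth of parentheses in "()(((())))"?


Input: "()(((())))"
Tracking depth:
  Position 0 '(': depth becomes 1
  Position 1 ')': depth becomes 0
  Position 2 '(': depth becomes 1
  Position 3 '(': depth becomes 2
  Position 4 '(': depth becomes 3
  Position 5 '(': depth becomes 4
  Position 6 ')': depth becomes 3
  Position 7 ')': depth becomes 2
  Position 8 ')': depth becomes 1
  Position 9 ')': depth becomes 0
Maximum depth reached: 4

4


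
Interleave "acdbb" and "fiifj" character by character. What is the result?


Interleaving "acdbb" and "fiifj":
  Position 0: 'a' from first, 'f' from second => "af"
  Position 1: 'c' from first, 'i' from second => "ci"
  Position 2: 'd' from first, 'i' from second => "di"
  Position 3: 'b' from first, 'f' from second => "bf"
  Position 4: 'b' from first, 'j' from second => "bj"
Result: afcidibfbj

afcidibfbj


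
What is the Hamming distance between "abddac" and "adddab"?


Comparing "abddac" and "adddab" position by position:
  Position 0: 'a' vs 'a' => same
  Position 1: 'b' vs 'd' => differ
  Position 2: 'd' vs 'd' => same
  Position 3: 'd' vs 'd' => same
  Position 4: 'a' vs 'a' => same
  Position 5: 'c' vs 'b' => differ
Total differences (Hamming distance): 2

2


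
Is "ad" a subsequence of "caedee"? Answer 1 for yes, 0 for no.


Check if "ad" is a subsequence of "caedee"
Greedy scan:
  Position 0 ('c'): no match needed
  Position 1 ('a'): matches sub[0] = 'a'
  Position 2 ('e'): no match needed
  Position 3 ('d'): matches sub[1] = 'd'
  Position 4 ('e'): no match needed
  Position 5 ('e'): no match needed
All 2 characters matched => is a subsequence

1


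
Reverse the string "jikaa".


Input: jikaa
Reading characters right to left:
  Position 4: 'a'
  Position 3: 'a'
  Position 2: 'k'
  Position 1: 'i'
  Position 0: 'j'
Reversed: aakij

aakij


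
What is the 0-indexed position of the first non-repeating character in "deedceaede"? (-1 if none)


Input: deedceaede
Character frequencies:
  'a': 1
  'c': 1
  'd': 3
  'e': 5
Scanning left to right for freq == 1:
  Position 0 ('d'): freq=3, skip
  Position 1 ('e'): freq=5, skip
  Position 2 ('e'): freq=5, skip
  Position 3 ('d'): freq=3, skip
  Position 4 ('c'): unique! => answer = 4

4


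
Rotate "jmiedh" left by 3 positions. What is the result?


Input: "jmiedh", rotate left by 3
First 3 characters: "jmi"
Remaining characters: "edh"
Concatenate remaining + first: "edh" + "jmi" = "edhjmi"

edhjmi


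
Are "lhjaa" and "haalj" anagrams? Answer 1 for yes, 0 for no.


Strings: "lhjaa", "haalj"
Sorted first:  aahjl
Sorted second: aahjl
Sorted forms match => anagrams

1


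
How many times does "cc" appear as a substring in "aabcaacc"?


Searching for "cc" in "aabcaacc"
Scanning each position:
  Position 0: "aa" => no
  Position 1: "ab" => no
  Position 2: "bc" => no
  Position 3: "ca" => no
  Position 4: "aa" => no
  Position 5: "ac" => no
  Position 6: "cc" => MATCH
Total occurrences: 1

1


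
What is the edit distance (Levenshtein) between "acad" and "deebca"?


Computing edit distance: "acad" -> "deebca"
DP table:
           d    e    e    b    c    a
      0    1    2    3    4    5    6
  a   1    1    2    3    4    5    5
  c   2    2    2    3    4    4    5
  a   3    3    3    3    4    5    4
  d   4    3    4    4    4    5    5
Edit distance = dp[4][6] = 5

5


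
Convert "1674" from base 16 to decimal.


Input: "1674" in base 16
Positional expansion:
  Digit '1' (value 1) x 16^3 = 4096
  Digit '6' (value 6) x 16^2 = 1536
  Digit '7' (value 7) x 16^1 = 112
  Digit '4' (value 4) x 16^0 = 4
Sum = 5748

5748


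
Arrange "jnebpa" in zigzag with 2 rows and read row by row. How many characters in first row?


Zigzag "jnebpa" into 2 rows:
Placing characters:
  'j' => row 0
  'n' => row 1
  'e' => row 0
  'b' => row 1
  'p' => row 0
  'a' => row 1
Rows:
  Row 0: "jep"
  Row 1: "nba"
First row length: 3

3


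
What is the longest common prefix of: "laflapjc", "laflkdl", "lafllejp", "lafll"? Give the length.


Words: laflapjc, laflkdl, lafllejp, lafll
  Position 0: all 'l' => match
  Position 1: all 'a' => match
  Position 2: all 'f' => match
  Position 3: all 'l' => match
  Position 4: ('a', 'k', 'l', 'l') => mismatch, stop
LCP = "lafl" (length 4)

4


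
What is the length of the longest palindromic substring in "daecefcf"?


Input: "daecefcf"
Checking substrings for palindromes:
  [2:5] "ece" (len 3) => palindrome
  [5:8] "fcf" (len 3) => palindrome
Longest palindromic substring: "ece" with length 3

3


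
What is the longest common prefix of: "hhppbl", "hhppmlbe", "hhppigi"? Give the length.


Words: hhppbl, hhppmlbe, hhppigi
  Position 0: all 'h' => match
  Position 1: all 'h' => match
  Position 2: all 'p' => match
  Position 3: all 'p' => match
  Position 4: ('b', 'm', 'i') => mismatch, stop
LCP = "hhpp" (length 4)

4


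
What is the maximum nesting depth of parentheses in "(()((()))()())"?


Input: "(()((()))()())"
Tracking depth:
  Position 0 '(': depth becomes 1
  Position 1 '(': depth becomes 2
  Position 2 ')': depth becomes 1
  Position 3 '(': depth becomes 2
  Position 4 '(': depth becomes 3
  Position 5 '(': depth becomes 4
  Position 6 ')': depth becomes 3
  Position 7 ')': depth becomes 2
  Position 8 ')': depth becomes 1
  Position 9 '(': depth becomes 2
  Position 10 ')': depth becomes 1
  Position 11 '(': depth becomes 2
  Position 12 ')': depth becomes 1
  Position 13 ')': depth becomes 0
Maximum depth reached: 4

4


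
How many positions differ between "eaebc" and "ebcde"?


Comparing "eaebc" and "ebcde" position by position:
  Position 0: 'e' vs 'e' => same
  Position 1: 'a' vs 'b' => DIFFER
  Position 2: 'e' vs 'c' => DIFFER
  Position 3: 'b' vs 'd' => DIFFER
  Position 4: 'c' vs 'e' => DIFFER
Positions that differ: 4

4


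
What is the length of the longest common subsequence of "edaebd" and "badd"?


LCS of "edaebd" and "badd"
DP table:
           b    a    d    d
      0    0    0    0    0
  e   0    0    0    0    0
  d   0    0    0    1    1
  a   0    0    1    1    1
  e   0    0    1    1    1
  b   0    1    1    1    1
  d   0    1    1    2    2
LCS length = dp[6][4] = 2

2


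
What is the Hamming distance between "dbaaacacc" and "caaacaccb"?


Comparing "dbaaacacc" and "caaacaccb" position by position:
  Position 0: 'd' vs 'c' => differ
  Position 1: 'b' vs 'a' => differ
  Position 2: 'a' vs 'a' => same
  Position 3: 'a' vs 'a' => same
  Position 4: 'a' vs 'c' => differ
  Position 5: 'c' vs 'a' => differ
  Position 6: 'a' vs 'c' => differ
  Position 7: 'c' vs 'c' => same
  Position 8: 'c' vs 'b' => differ
Total differences (Hamming distance): 6

6


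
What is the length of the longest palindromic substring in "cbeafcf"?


Input: "cbeafcf"
Checking substrings for palindromes:
  [4:7] "fcf" (len 3) => palindrome
Longest palindromic substring: "fcf" with length 3

3


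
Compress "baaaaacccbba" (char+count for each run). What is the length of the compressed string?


Input: baaaaacccbba
Runs:
  'b' x 1 => "b1"
  'a' x 5 => "a5"
  'c' x 3 => "c3"
  'b' x 2 => "b2"
  'a' x 1 => "a1"
Compressed: "b1a5c3b2a1"
Compressed length: 10

10
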